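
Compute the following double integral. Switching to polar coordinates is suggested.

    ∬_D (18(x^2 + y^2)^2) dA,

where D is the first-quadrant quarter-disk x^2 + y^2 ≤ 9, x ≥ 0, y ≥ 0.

The region D is 0 ≤ r ≤ 3, 0 ≤ θ ≤ π/2 in polar coordinates, where x = r cos(θ), y = r sin(θ), and dA = r dr dθ.

Under the substitution, the integrand becomes 18r^4, so

    ∬_D (18(x^2 + y^2)^2) dA = ∫_{0}^{π/2} ∫_{0}^{3} (18r^4) · r dr dθ.

Inner integral (in r): ∫_{0}^{3} (18r^4) · r dr = 2187.

Outer integral (in θ): ∫_{0}^{π/2} (2187) dθ = 2187π/2.

Therefore ∬_D (18(x^2 + y^2)^2) dA = 2187π/2.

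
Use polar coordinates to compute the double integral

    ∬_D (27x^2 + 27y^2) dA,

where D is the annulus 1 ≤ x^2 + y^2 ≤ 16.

The region D is 1 ≤ r ≤ 4, 0 ≤ θ ≤ 2π in polar coordinates, where x = r cos(θ), y = r sin(θ), and dA = r dr dθ.

Under the substitution, the integrand becomes 27r^2, so

    ∬_D (27x^2 + 27y^2) dA = ∫_{0}^{2π} ∫_{1}^{4} (27r^2) · r dr dθ.

Inner integral (in r): ∫_{1}^{4} (27r^2) · r dr = 6885/4.

Outer integral (in θ): ∫_{0}^{2π} (6885/4) dθ = 6885π/2.

Therefore ∬_D (27x^2 + 27y^2) dA = 6885π/2.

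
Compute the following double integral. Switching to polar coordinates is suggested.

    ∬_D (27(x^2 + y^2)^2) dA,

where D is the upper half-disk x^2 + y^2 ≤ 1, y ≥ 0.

The region D is 0 ≤ r ≤ 1, 0 ≤ θ ≤ π in polar coordinates, where x = r cos(θ), y = r sin(θ), and dA = r dr dθ.

Under the substitution, the integrand becomes 27r^4, so

    ∬_D (27(x^2 + y^2)^2) dA = ∫_{0}^{π} ∫_{0}^{1} (27r^4) · r dr dθ.

Inner integral (in r): ∫_{0}^{1} (27r^4) · r dr = 9/2.

Outer integral (in θ): ∫_{0}^{π} (9/2) dθ = 9π/2.

Therefore ∬_D (27(x^2 + y^2)^2) dA = 9π/2.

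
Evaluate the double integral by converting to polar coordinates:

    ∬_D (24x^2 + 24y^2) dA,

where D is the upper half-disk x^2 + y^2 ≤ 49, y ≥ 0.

The region D is 0 ≤ r ≤ 7, 0 ≤ θ ≤ π in polar coordinates, where x = r cos(θ), y = r sin(θ), and dA = r dr dθ.

Under the substitution, the integrand becomes 24r^2, so

    ∬_D (24x^2 + 24y^2) dA = ∫_{0}^{π} ∫_{0}^{7} (24r^2) · r dr dθ.

Inner integral (in r): ∫_{0}^{7} (24r^2) · r dr = 14406.

Outer integral (in θ): ∫_{0}^{π} (14406) dθ = 14406π.

Therefore ∬_D (24x^2 + 24y^2) dA = 14406π.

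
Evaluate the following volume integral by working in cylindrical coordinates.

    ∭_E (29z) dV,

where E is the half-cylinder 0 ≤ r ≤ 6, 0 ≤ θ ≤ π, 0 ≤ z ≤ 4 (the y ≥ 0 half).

In cylindrical coordinates, x = r cos(θ), y = r sin(θ), z = z, and dV = r dr dθ dz.

The integrand becomes 29z, so

    ∭_E (29z) dV = ∫_{0}^{π} ∫_{0}^{6} ∫_{0}^{4} (29z) · r dz dr dθ.

Inner (z): 232r.
Middle (r from 0 to 6): 4176.
Outer (θ): 4176π.

Therefore the triple integral equals 4176π.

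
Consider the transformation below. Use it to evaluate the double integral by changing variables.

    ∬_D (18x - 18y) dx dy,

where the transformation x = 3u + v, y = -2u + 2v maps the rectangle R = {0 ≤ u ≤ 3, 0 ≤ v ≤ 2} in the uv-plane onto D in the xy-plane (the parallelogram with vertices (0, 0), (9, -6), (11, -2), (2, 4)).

Compute the Jacobian determinant of (x, y) with respect to (u, v):

    ∂(x,y)/∂(u,v) = | 3  1 | = (3)(2) - (1)(-2) = 8.
                   | -2  2 |

Its absolute value is |J| = 8 (the area scaling factor).

Substituting x = 3u + v, y = -2u + 2v into the integrand,

    18x - 18y → 90u - 18v,

so the integral becomes

    ∬_R (90u - 18v) · |J| du dv = ∫_0^3 ∫_0^2 (720u - 144v) dv du.

Inner (v): 1440u - 288.
Outer (u): 5616.

Therefore ∬_D (18x - 18y) dx dy = 5616.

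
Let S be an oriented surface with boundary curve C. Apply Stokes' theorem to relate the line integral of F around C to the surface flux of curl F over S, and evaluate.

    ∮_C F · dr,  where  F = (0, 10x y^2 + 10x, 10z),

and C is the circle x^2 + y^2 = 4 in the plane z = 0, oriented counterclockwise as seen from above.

Let S be the flat disk x^2 + y^2 ≤ 4 in the plane z = 0, with upward unit normal n̂ = ẑ. By Stokes' theorem,

    ∮_C F · dr = ∬_S (∇ × F) · n̂ dS = ∬_D (curl F)_z dA,

where D is the disk x^2 + y^2 ≤ 4.

Compute the curl of F = (0, 10x y^2 + 10x, 10z):
    (∇ × F)_x = ∂F_z/∂y - ∂F_y/∂z = 0,
    (∇ × F)_y = ∂F_x/∂z - ∂F_z/∂x = 0,
    (∇ × F)_z = ∂F_y/∂x - ∂F_x/∂y = 10y^2 + 10.

On z = 0, (curl F)_z = 10y^2 + 10.

Convert to polar (x = r cos θ, y = r sin θ, dA = r dr dθ); the integrand becomes 10r^2sin(θ)^2 + 10, so

    ∬_D (curl F)_z dA = ∫_0^{2π} ∫_0^{2} (10r^2sin(θ)^2 + 10) · r dr dθ.

Inner (r from 0 to 2): 40 - 20cos(2θ).
Outer (θ from 0 to 2π): 80π.

Therefore ∮_C F · dr = 80π.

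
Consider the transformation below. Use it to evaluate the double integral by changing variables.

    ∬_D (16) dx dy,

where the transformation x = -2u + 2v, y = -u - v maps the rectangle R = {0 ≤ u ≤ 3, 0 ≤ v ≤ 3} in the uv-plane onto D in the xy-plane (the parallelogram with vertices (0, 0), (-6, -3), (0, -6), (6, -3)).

Compute the Jacobian determinant of (x, y) with respect to (u, v):

    ∂(x,y)/∂(u,v) = | -2  2 | = (-2)(-1) - (2)(-1) = 4.
                   | -1  -1 |

Its absolute value is |J| = 4 (the area scaling factor).

Substituting x = -2u + 2v, y = -u - v into the integrand,

    16 → 16,

so the integral becomes

    ∬_R (16) · |J| du dv = ∫_0^3 ∫_0^3 (64) dv du.

Inner (v): 192.
Outer (u): 576.

Therefore ∬_D (16) dx dy = 576.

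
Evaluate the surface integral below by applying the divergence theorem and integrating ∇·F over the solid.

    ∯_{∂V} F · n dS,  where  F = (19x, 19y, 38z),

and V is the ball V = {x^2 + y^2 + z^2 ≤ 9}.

By the divergence theorem,

    ∯_{∂V} F · n dS = ∭_V (∇ · F) dV.

Compute the divergence:
    ∇ · F = ∂F_x/∂x + ∂F_y/∂y + ∂F_z/∂z = 19 + 19 + 38 = 76.

In spherical coordinates, x = ρ sin(φ) cos(θ), y = ρ sin(φ) sin(θ), z = ρ cos(φ), dV = ρ^2 sin(φ) dρ dφ dθ, with 0 ≤ ρ ≤ 3, 0 ≤ φ ≤ π, 0 ≤ θ ≤ 2π.

The integrand, after substitution and multiplying by the volume element, becomes (76) · ρ^2 sin(φ), so

    ∭_V (∇·F) dV = ∫_0^{2π} ∫_0^{π} ∫_0^{3} (76) · ρ^2 sin(φ) dρ dφ dθ.

Inner (ρ from 0 to 3): 684sin(φ).
Middle (φ from 0 to π): 1368.
Outer (θ from 0 to 2π): 2736π.

Therefore ∯_{∂V} F · n dS = 2736π.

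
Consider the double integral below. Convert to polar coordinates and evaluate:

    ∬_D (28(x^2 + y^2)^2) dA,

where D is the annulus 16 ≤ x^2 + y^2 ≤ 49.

The region D is 4 ≤ r ≤ 7, 0 ≤ θ ≤ 2π in polar coordinates, where x = r cos(θ), y = r sin(θ), and dA = r dr dθ.

Under the substitution, the integrand becomes 28r^4, so

    ∬_D (28(x^2 + y^2)^2) dA = ∫_{0}^{2π} ∫_{4}^{7} (28r^4) · r dr dθ.

Inner integral (in r): ∫_{4}^{7} (28r^4) · r dr = 529914.

Outer integral (in θ): ∫_{0}^{2π} (529914) dθ = 1059828π.

Therefore ∬_D (28(x^2 + y^2)^2) dA = 1059828π.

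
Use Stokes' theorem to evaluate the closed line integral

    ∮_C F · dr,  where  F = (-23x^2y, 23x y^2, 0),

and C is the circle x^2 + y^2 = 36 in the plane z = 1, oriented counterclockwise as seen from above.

Let S be the flat disk x^2 + y^2 ≤ 36 in the plane z = 1, with upward unit normal n̂ = ẑ. By Stokes' theorem,

    ∮_C F · dr = ∬_S (∇ × F) · n̂ dS = ∬_D (curl F)_z dA,

where D is the disk x^2 + y^2 ≤ 36.

Compute the curl of F = (-23x^2y, 23x y^2, 0):
    (∇ × F)_x = ∂F_z/∂y - ∂F_y/∂z = 0,
    (∇ × F)_y = ∂F_x/∂z - ∂F_z/∂x = 0,
    (∇ × F)_z = ∂F_y/∂x - ∂F_x/∂y = 23x^2 + 23y^2.

On z = 1, (curl F)_z = 23x^2 + 23y^2.

Convert to polar (x = r cos θ, y = r sin θ, dA = r dr dθ); the integrand becomes 23r^2, so

    ∬_D (curl F)_z dA = ∫_0^{2π} ∫_0^{6} (23r^2) · r dr dθ.

Inner (r from 0 to 6): 7452.
Outer (θ from 0 to 2π): 14904π.

Therefore ∮_C F · dr = 14904π.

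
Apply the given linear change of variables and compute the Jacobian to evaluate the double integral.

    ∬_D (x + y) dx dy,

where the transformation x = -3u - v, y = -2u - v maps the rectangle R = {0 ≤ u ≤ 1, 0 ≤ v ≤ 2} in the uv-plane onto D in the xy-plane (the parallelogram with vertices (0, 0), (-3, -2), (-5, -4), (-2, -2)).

Compute the Jacobian determinant of (x, y) with respect to (u, v):

    ∂(x,y)/∂(u,v) = | -3  -1 | = (-3)(-1) - (-1)(-2) = 1.
                   | -2  -1 |

Its absolute value is |J| = 1 (the area scaling factor).

Substituting x = -3u - v, y = -2u - v into the integrand,

    x + y → -5u - 2v,

so the integral becomes

    ∬_R (-5u - 2v) · |J| du dv = ∫_0^1 ∫_0^2 (-5u - 2v) dv du.

Inner (v): -10u - 4.
Outer (u): -9.

Therefore ∬_D (x + y) dx dy = -9.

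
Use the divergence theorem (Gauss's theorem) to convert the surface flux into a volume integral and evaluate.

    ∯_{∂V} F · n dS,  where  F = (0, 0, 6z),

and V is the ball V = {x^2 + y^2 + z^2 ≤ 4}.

By the divergence theorem,

    ∯_{∂V} F · n dS = ∭_V (∇ · F) dV.

Compute the divergence:
    ∇ · F = ∂F_x/∂x + ∂F_y/∂y + ∂F_z/∂z = 0 + 0 + 6 = 6.

In spherical coordinates, x = ρ sin(φ) cos(θ), y = ρ sin(φ) sin(θ), z = ρ cos(φ), dV = ρ^2 sin(φ) dρ dφ dθ, with 0 ≤ ρ ≤ 2, 0 ≤ φ ≤ π, 0 ≤ θ ≤ 2π.

The integrand, after substitution and multiplying by the volume element, becomes (6) · ρ^2 sin(φ), so

    ∭_V (∇·F) dV = ∫_0^{2π} ∫_0^{π} ∫_0^{2} (6) · ρ^2 sin(φ) dρ dφ dθ.

Inner (ρ from 0 to 2): 16sin(φ).
Middle (φ from 0 to π): 32.
Outer (θ from 0 to 2π): 64π.

Therefore ∯_{∂V} F · n dS = 64π.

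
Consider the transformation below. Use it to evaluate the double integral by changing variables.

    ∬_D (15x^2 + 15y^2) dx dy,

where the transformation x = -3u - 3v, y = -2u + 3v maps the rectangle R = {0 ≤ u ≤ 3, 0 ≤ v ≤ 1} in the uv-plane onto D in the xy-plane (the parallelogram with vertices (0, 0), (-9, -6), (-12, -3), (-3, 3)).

Compute the Jacobian determinant of (x, y) with respect to (u, v):

    ∂(x,y)/∂(u,v) = | -3  -3 | = (-3)(3) - (-3)(-2) = -15.
                   | -2  3 |

Its absolute value is |J| = 15 (the area scaling factor).

Substituting x = -3u - 3v, y = -2u + 3v into the integrand,

    15x^2 + 15y^2 → 195u^2 + 90u v + 270v^2,

so the integral becomes

    ∬_R (195u^2 + 90u v + 270v^2) · |J| du dv = ∫_0^3 ∫_0^1 (2925u^2 + 1350u v + 4050v^2) dv du.

Inner (v): 2925u^2 + 675u + 1350.
Outer (u): 66825/2.

Therefore ∬_D (15x^2 + 15y^2) dx dy = 66825/2.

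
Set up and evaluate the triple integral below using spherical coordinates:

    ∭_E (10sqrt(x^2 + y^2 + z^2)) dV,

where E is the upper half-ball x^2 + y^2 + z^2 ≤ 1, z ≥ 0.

In spherical coordinates, x = ρ sin(φ) cos(θ), y = ρ sin(φ) sin(θ), z = ρ cos(φ), and dV = ρ^2 sin(φ) dρ dφ dθ.

The integrand becomes 10ρ, so

    ∭_E (10sqrt(x^2 + y^2 + z^2)) dV = ∫_{0}^{2π} ∫_{0}^{π/2} ∫_{0}^{1} (10ρ) · ρ^2 sin(φ) dρ dφ dθ.

Inner (ρ): 5sin(φ)/2.
Middle (φ): 5/2.
Outer (θ): 5π.

Therefore the triple integral equals 5π.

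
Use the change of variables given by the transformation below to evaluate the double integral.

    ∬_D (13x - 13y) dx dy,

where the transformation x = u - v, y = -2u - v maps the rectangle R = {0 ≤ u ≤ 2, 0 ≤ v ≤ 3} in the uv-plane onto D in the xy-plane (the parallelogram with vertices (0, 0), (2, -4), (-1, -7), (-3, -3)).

Compute the Jacobian determinant of (x, y) with respect to (u, v):

    ∂(x,y)/∂(u,v) = | 1  -1 | = (1)(-1) - (-1)(-2) = -3.
                   | -2  -1 |

Its absolute value is |J| = 3 (the area scaling factor).

Substituting x = u - v, y = -2u - v into the integrand,

    13x - 13y → 39u,

so the integral becomes

    ∬_R (39u) · |J| du dv = ∫_0^2 ∫_0^3 (117u) dv du.

Inner (v): 351u.
Outer (u): 702.

Therefore ∬_D (13x - 13y) dx dy = 702.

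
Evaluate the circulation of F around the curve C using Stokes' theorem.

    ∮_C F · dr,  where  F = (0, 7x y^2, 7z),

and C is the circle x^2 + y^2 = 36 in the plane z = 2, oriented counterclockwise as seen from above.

Let S be the flat disk x^2 + y^2 ≤ 36 in the plane z = 2, with upward unit normal n̂ = ẑ. By Stokes' theorem,

    ∮_C F · dr = ∬_S (∇ × F) · n̂ dS = ∬_D (curl F)_z dA,

where D is the disk x^2 + y^2 ≤ 36.

Compute the curl of F = (0, 7x y^2, 7z):
    (∇ × F)_x = ∂F_z/∂y - ∂F_y/∂z = 0,
    (∇ × F)_y = ∂F_x/∂z - ∂F_z/∂x = 0,
    (∇ × F)_z = ∂F_y/∂x - ∂F_x/∂y = 7y^2.

On z = 2, (curl F)_z = 7y^2.

Convert to polar (x = r cos θ, y = r sin θ, dA = r dr dθ); the integrand becomes 7r^2sin(θ)^2, so

    ∬_D (curl F)_z dA = ∫_0^{2π} ∫_0^{6} (7r^2sin(θ)^2) · r dr dθ.

Inner (r from 0 to 6): 2268sin(θ)^2.
Outer (θ from 0 to 2π): 2268π.

Therefore ∮_C F · dr = 2268π.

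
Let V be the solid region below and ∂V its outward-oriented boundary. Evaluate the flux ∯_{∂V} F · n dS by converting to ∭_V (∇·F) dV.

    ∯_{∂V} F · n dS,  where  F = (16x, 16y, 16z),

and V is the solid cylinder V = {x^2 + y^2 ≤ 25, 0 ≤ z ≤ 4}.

By the divergence theorem,

    ∯_{∂V} F · n dS = ∭_V (∇ · F) dV.

Compute the divergence:
    ∇ · F = ∂F_x/∂x + ∂F_y/∂y + ∂F_z/∂z = 16 + 16 + 16 = 48.

In cylindrical coordinates, x = r cos(θ), y = r sin(θ), z = z, dV = r dr dθ dz, with 0 ≤ r ≤ 5, 0 ≤ θ ≤ 2π, 0 ≤ z ≤ 4.

The integrand, after substitution and multiplying by the volume element, becomes (48) · r, so

    ∭_V (∇·F) dV = ∫_0^{2π} ∫_0^{5} ∫_0^{4} (48) · r dz dr dθ.

Inner (z from 0 to 4): 192r.
Middle (r from 0 to 5): 2400.
Outer (θ from 0 to 2π): 4800π.

Therefore ∯_{∂V} F · n dS = 4800π.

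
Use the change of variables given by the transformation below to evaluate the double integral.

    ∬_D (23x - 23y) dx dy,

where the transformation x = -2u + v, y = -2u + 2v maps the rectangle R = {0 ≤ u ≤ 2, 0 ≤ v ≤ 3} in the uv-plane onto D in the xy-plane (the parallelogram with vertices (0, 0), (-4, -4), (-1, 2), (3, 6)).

Compute the Jacobian determinant of (x, y) with respect to (u, v):

    ∂(x,y)/∂(u,v) = | -2  1 | = (-2)(2) - (1)(-2) = -2.
                   | -2  2 |

Its absolute value is |J| = 2 (the area scaling factor).

Substituting x = -2u + v, y = -2u + 2v into the integrand,

    23x - 23y → -23v,

so the integral becomes

    ∬_R (-23v) · |J| du dv = ∫_0^2 ∫_0^3 (-46v) dv du.

Inner (v): -207.
Outer (u): -414.

Therefore ∬_D (23x - 23y) dx dy = -414.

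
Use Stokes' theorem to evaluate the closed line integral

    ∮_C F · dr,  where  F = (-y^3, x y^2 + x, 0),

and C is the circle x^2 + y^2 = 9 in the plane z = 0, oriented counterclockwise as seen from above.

Let S be the flat disk x^2 + y^2 ≤ 9 in the plane z = 0, with upward unit normal n̂ = ẑ. By Stokes' theorem,

    ∮_C F · dr = ∬_S (∇ × F) · n̂ dS = ∬_D (curl F)_z dA,

where D is the disk x^2 + y^2 ≤ 9.

Compute the curl of F = (-y^3, x y^2 + x, 0):
    (∇ × F)_x = ∂F_z/∂y - ∂F_y/∂z = 0,
    (∇ × F)_y = ∂F_x/∂z - ∂F_z/∂x = 0,
    (∇ × F)_z = ∂F_y/∂x - ∂F_x/∂y = 4y^2 + 1.

On z = 0, (curl F)_z = 4y^2 + 1.

Convert to polar (x = r cos θ, y = r sin θ, dA = r dr dθ); the integrand becomes 4r^2sin(θ)^2 + 1, so

    ∬_D (curl F)_z dA = ∫_0^{2π} ∫_0^{3} (4r^2sin(θ)^2 + 1) · r dr dθ.

Inner (r from 0 to 3): 81sin(θ)^2 + 9/2.
Outer (θ from 0 to 2π): 90π.

Therefore ∮_C F · dr = 90π.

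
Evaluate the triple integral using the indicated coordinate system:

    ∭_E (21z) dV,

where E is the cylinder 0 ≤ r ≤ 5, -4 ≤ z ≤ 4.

In cylindrical coordinates, x = r cos(θ), y = r sin(θ), z = z, and dV = r dr dθ dz.

The integrand becomes 21z, so

    ∭_E (21z) dV = ∫_{0}^{2π} ∫_{0}^{5} ∫_{-4}^{4} (21z) · r dz dr dθ.

Inner (z): 0.
Middle (r from 0 to 5): 0.
Outer (θ): 0.

Therefore the triple integral equals 0.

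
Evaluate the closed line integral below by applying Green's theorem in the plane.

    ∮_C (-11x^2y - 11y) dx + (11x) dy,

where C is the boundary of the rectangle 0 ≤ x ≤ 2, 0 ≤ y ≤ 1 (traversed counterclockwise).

Green's theorem converts the closed line integral into a double integral over the enclosed region D:

    ∮_C P dx + Q dy = ∬_D (∂Q/∂x - ∂P/∂y) dA.

Here P = -11x^2y - 11y, Q = 11x, so

    ∂Q/∂x = 11,    ∂P/∂y = -11x^2 - 11,
    ∂Q/∂x - ∂P/∂y = 11x^2 + 22.

D is the region 0 ≤ x ≤ 2, 0 ≤ y ≤ 1. Evaluating the double integral:

    ∬_D (11x^2 + 22) dA = ∫_0^{2} ∫_0^{1} (11x^2 + 22) dy dx.

Inner (y from 0 to 1): 11x^2 + 22.
Outer (x from 0 to 2): 220/3.

Therefore ∮_C P dx + Q dy = 220/3.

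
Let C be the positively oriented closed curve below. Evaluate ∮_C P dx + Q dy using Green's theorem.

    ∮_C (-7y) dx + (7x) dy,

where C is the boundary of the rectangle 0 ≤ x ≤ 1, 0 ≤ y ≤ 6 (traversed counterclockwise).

Green's theorem converts the closed line integral into a double integral over the enclosed region D:

    ∮_C P dx + Q dy = ∬_D (∂Q/∂x - ∂P/∂y) dA.

Here P = -7y, Q = 7x, so

    ∂Q/∂x = 7,    ∂P/∂y = -7,
    ∂Q/∂x - ∂P/∂y = 14.

D is the region 0 ≤ x ≤ 1, 0 ≤ y ≤ 6. Evaluating the double integral:

    ∬_D (14) dA = ∫_0^{1} ∫_0^{6} (14) dy dx.

Inner (y from 0 to 6): 84.
Outer (x from 0 to 1): 84.

Therefore ∮_C P dx + Q dy = 84.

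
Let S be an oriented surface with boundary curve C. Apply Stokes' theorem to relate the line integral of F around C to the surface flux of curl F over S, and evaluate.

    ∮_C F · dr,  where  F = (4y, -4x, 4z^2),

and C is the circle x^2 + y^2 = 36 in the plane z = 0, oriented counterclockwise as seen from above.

Let S be the flat disk x^2 + y^2 ≤ 36 in the plane z = 0, with upward unit normal n̂ = ẑ. By Stokes' theorem,

    ∮_C F · dr = ∬_S (∇ × F) · n̂ dS = ∬_D (curl F)_z dA,

where D is the disk x^2 + y^2 ≤ 36.

Compute the curl of F = (4y, -4x, 4z^2):
    (∇ × F)_x = ∂F_z/∂y - ∂F_y/∂z = 0,
    (∇ × F)_y = ∂F_x/∂z - ∂F_z/∂x = 0,
    (∇ × F)_z = ∂F_y/∂x - ∂F_x/∂y = -8.

On z = 0, (curl F)_z = -8.

Convert to polar (x = r cos θ, y = r sin θ, dA = r dr dθ); the integrand becomes -8, so

    ∬_D (curl F)_z dA = ∫_0^{2π} ∫_0^{6} (-8) · r dr dθ.

Inner (r from 0 to 6): -144.
Outer (θ from 0 to 2π): -288π.

Therefore ∮_C F · dr = -288π.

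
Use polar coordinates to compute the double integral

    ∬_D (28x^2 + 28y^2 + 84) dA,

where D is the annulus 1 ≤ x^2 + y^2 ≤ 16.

The region D is 1 ≤ r ≤ 4, 0 ≤ θ ≤ 2π in polar coordinates, where x = r cos(θ), y = r sin(θ), and dA = r dr dθ.

Under the substitution, the integrand becomes 28r^2 + 84, so

    ∬_D (28x^2 + 28y^2 + 84) dA = ∫_{0}^{2π} ∫_{1}^{4} (28r^2 + 84) · r dr dθ.

Inner integral (in r): ∫_{1}^{4} (28r^2 + 84) · r dr = 2415.

Outer integral (in θ): ∫_{0}^{2π} (2415) dθ = 4830π.

Therefore ∬_D (28x^2 + 28y^2 + 84) dA = 4830π.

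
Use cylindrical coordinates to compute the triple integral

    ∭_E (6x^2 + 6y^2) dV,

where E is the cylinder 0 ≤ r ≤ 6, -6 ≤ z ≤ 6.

In cylindrical coordinates, x = r cos(θ), y = r sin(θ), z = z, and dV = r dr dθ dz.

The integrand becomes 6r^2, so

    ∭_E (6x^2 + 6y^2) dV = ∫_{0}^{2π} ∫_{0}^{6} ∫_{-6}^{6} (6r^2) · r dz dr dθ.

Inner (z): 72r^3.
Middle (r from 0 to 6): 23328.
Outer (θ): 46656π.

Therefore the triple integral equals 46656π.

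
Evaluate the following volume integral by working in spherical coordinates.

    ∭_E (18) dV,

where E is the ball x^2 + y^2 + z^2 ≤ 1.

In spherical coordinates, x = ρ sin(φ) cos(θ), y = ρ sin(φ) sin(θ), z = ρ cos(φ), and dV = ρ^2 sin(φ) dρ dφ dθ.

The integrand becomes 18, so

    ∭_E (18) dV = ∫_{0}^{2π} ∫_{0}^{π} ∫_{0}^{1} (18) · ρ^2 sin(φ) dρ dφ dθ.

Inner (ρ): 6sin(φ).
Middle (φ): 12.
Outer (θ): 24π.

Therefore the triple integral equals 24π.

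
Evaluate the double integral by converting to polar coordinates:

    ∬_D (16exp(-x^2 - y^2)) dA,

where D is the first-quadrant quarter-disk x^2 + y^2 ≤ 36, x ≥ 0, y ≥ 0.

The region D is 0 ≤ r ≤ 6, 0 ≤ θ ≤ π/2 in polar coordinates, where x = r cos(θ), y = r sin(θ), and dA = r dr dθ.

Under the substitution, the integrand becomes 16exp(-r^2), so

    ∬_D (16exp(-x^2 - y^2)) dA = ∫_{0}^{π/2} ∫_{0}^{6} (16exp(-r^2)) · r dr dθ.

Inner integral (in r): ∫_{0}^{6} (16exp(-r^2)) · r dr = 8 - 8exp(-36).

Outer integral (in θ): ∫_{0}^{π/2} (8 - 8exp(-36)) dθ = -4π exp(-36) + 4π.

Therefore ∬_D (16exp(-x^2 - y^2)) dA = -4π exp(-36) + 4π.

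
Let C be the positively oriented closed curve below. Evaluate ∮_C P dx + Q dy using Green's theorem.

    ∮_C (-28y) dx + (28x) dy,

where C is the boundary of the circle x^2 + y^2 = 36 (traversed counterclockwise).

Green's theorem converts the closed line integral into a double integral over the enclosed region D:

    ∮_C P dx + Q dy = ∬_D (∂Q/∂x - ∂P/∂y) dA.

Here P = -28y, Q = 28x, so

    ∂Q/∂x = 28,    ∂P/∂y = -28,
    ∂Q/∂x - ∂P/∂y = 56.

D is the region x^2 + y^2 ≤ 36. Evaluating the double integral:

In polar coordinates (x = r cos θ, y = r sin θ, dA = r dr dθ) the integrand becomes 56, so

    ∬_D (56) dA = ∫_0^{2π} ∫_0^{6} (56) · r dr dθ.

Inner (r from 0 to 6): 1008.
Outer (θ from 0 to 2π): 2016π.

Therefore ∮_C P dx + Q dy = 2016π.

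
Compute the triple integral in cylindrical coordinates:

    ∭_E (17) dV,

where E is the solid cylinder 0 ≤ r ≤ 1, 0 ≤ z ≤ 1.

In cylindrical coordinates, x = r cos(θ), y = r sin(θ), z = z, and dV = r dr dθ dz.

The integrand becomes 17, so

    ∭_E (17) dV = ∫_{0}^{2π} ∫_{0}^{1} ∫_{0}^{1} (17) · r dz dr dθ.

Inner (z): 17r.
Middle (r from 0 to 1): 17/2.
Outer (θ): 17π.

Therefore the triple integral equals 17π.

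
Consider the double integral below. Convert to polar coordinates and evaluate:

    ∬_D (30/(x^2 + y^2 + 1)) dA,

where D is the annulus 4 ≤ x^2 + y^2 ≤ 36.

The region D is 2 ≤ r ≤ 6, 0 ≤ θ ≤ 2π in polar coordinates, where x = r cos(θ), y = r sin(θ), and dA = r dr dθ.

Under the substitution, the integrand becomes 30/(r^2 + 1), so

    ∬_D (30/(x^2 + y^2 + 1)) dA = ∫_{0}^{2π} ∫_{2}^{6} (30/(r^2 + 1)) · r dr dθ.

Inner integral (in r): ∫_{2}^{6} (30/(r^2 + 1)) · r dr = log(333446267951815307088493/30517578125).

Outer integral (in θ): ∫_{0}^{2π} (log(333446267951815307088493/30517578125)) dθ = log((333446267951815307088493/30517578125)^(2π)).

Therefore ∬_D (30/(x^2 + y^2 + 1)) dA = log((333446267951815307088493/30517578125)^(2π)).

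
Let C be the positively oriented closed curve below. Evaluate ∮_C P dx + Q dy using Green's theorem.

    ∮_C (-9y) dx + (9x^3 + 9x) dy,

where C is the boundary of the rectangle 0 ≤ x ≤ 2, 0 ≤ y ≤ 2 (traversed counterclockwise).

Green's theorem converts the closed line integral into a double integral over the enclosed region D:

    ∮_C P dx + Q dy = ∬_D (∂Q/∂x - ∂P/∂y) dA.

Here P = -9y, Q = 9x^3 + 9x, so

    ∂Q/∂x = 27x^2 + 9,    ∂P/∂y = -9,
    ∂Q/∂x - ∂P/∂y = 27x^2 + 18.

D is the region 0 ≤ x ≤ 2, 0 ≤ y ≤ 2. Evaluating the double integral:

    ∬_D (27x^2 + 18) dA = ∫_0^{2} ∫_0^{2} (27x^2 + 18) dy dx.

Inner (y from 0 to 2): 54x^2 + 36.
Outer (x from 0 to 2): 216.

Therefore ∮_C P dx + Q dy = 216.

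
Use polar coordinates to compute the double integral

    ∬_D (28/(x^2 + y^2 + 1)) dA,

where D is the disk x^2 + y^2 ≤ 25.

The region D is 0 ≤ r ≤ 5, 0 ≤ θ ≤ 2π in polar coordinates, where x = r cos(θ), y = r sin(θ), and dA = r dr dθ.

Under the substitution, the integrand becomes 28/(r^2 + 1), so

    ∬_D (28/(x^2 + y^2 + 1)) dA = ∫_{0}^{2π} ∫_{0}^{5} (28/(r^2 + 1)) · r dr dθ.

Inner integral (in r): ∫_{0}^{5} (28/(r^2 + 1)) · r dr = log(64509974703297150976).

Outer integral (in θ): ∫_{0}^{2π} (log(64509974703297150976)) dθ = 28π log(26).

Therefore ∬_D (28/(x^2 + y^2 + 1)) dA = 28π log(26).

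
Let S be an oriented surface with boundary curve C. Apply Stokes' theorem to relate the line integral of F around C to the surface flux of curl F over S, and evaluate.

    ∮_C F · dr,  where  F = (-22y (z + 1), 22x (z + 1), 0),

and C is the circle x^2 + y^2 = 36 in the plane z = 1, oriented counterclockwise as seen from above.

Let S be the flat disk x^2 + y^2 ≤ 36 in the plane z = 1, with upward unit normal n̂ = ẑ. By Stokes' theorem,

    ∮_C F · dr = ∬_S (∇ × F) · n̂ dS = ∬_D (curl F)_z dA,

where D is the disk x^2 + y^2 ≤ 36.

Compute the curl of F = (-22y (z + 1), 22x (z + 1), 0):
    (∇ × F)_x = ∂F_z/∂y - ∂F_y/∂z = -22x,
    (∇ × F)_y = ∂F_x/∂z - ∂F_z/∂x = -22y,
    (∇ × F)_z = ∂F_y/∂x - ∂F_x/∂y = 44z + 44.

On z = 1, (curl F)_z = 88.

Convert to polar (x = r cos θ, y = r sin θ, dA = r dr dθ); the integrand becomes 88, so

    ∬_D (curl F)_z dA = ∫_0^{2π} ∫_0^{6} (88) · r dr dθ.

Inner (r from 0 to 6): 1584.
Outer (θ from 0 to 2π): 3168π.

Therefore ∮_C F · dr = 3168π.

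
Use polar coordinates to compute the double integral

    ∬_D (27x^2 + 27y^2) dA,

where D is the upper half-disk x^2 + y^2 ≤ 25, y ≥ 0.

The region D is 0 ≤ r ≤ 5, 0 ≤ θ ≤ π in polar coordinates, where x = r cos(θ), y = r sin(θ), and dA = r dr dθ.

Under the substitution, the integrand becomes 27r^2, so

    ∬_D (27x^2 + 27y^2) dA = ∫_{0}^{π} ∫_{0}^{5} (27r^2) · r dr dθ.

Inner integral (in r): ∫_{0}^{5} (27r^2) · r dr = 16875/4.

Outer integral (in θ): ∫_{0}^{π} (16875/4) dθ = 16875π/4.

Therefore ∬_D (27x^2 + 27y^2) dA = 16875π/4.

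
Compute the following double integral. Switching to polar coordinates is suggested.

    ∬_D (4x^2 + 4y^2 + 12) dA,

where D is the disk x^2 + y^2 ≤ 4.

The region D is 0 ≤ r ≤ 2, 0 ≤ θ ≤ 2π in polar coordinates, where x = r cos(θ), y = r sin(θ), and dA = r dr dθ.

Under the substitution, the integrand becomes 4r^2 + 12, so

    ∬_D (4x^2 + 4y^2 + 12) dA = ∫_{0}^{2π} ∫_{0}^{2} (4r^2 + 12) · r dr dθ.

Inner integral (in r): ∫_{0}^{2} (4r^2 + 12) · r dr = 40.

Outer integral (in θ): ∫_{0}^{2π} (40) dθ = 80π.

Therefore ∬_D (4x^2 + 4y^2 + 12) dA = 80π.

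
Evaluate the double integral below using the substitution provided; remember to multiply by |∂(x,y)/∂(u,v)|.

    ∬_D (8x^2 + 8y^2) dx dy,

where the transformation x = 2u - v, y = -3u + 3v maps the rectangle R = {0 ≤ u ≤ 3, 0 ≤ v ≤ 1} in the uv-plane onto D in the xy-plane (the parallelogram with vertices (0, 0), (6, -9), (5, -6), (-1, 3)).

Compute the Jacobian determinant of (x, y) with respect to (u, v):

    ∂(x,y)/∂(u,v) = | 2  -1 | = (2)(3) - (-1)(-3) = 3.
                   | -3  3 |

Its absolute value is |J| = 3 (the area scaling factor).

Substituting x = 2u - v, y = -3u + 3v into the integrand,

    8x^2 + 8y^2 → 104u^2 - 176u v + 80v^2,

so the integral becomes

    ∬_R (104u^2 - 176u v + 80v^2) · |J| du dv = ∫_0^3 ∫_0^1 (312u^2 - 528u v + 240v^2) dv du.

Inner (v): 312u^2 - 264u + 80.
Outer (u): 1860.

Therefore ∬_D (8x^2 + 8y^2) dx dy = 1860.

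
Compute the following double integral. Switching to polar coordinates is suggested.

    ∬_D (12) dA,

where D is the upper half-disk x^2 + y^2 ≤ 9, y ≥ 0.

The region D is 0 ≤ r ≤ 3, 0 ≤ θ ≤ π in polar coordinates, where x = r cos(θ), y = r sin(θ), and dA = r dr dθ.

Under the substitution, the integrand becomes 12, so

    ∬_D (12) dA = ∫_{0}^{π} ∫_{0}^{3} (12) · r dr dθ.

Inner integral (in r): ∫_{0}^{3} (12) · r dr = 54.

Outer integral (in θ): ∫_{0}^{π} (54) dθ = 54π.

Therefore ∬_D (12) dA = 54π.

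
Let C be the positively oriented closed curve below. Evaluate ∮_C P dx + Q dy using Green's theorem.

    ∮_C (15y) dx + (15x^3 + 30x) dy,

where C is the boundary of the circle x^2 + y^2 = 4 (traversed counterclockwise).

Green's theorem converts the closed line integral into a double integral over the enclosed region D:

    ∮_C P dx + Q dy = ∬_D (∂Q/∂x - ∂P/∂y) dA.

Here P = 15y, Q = 15x^3 + 30x, so

    ∂Q/∂x = 45x^2 + 30,    ∂P/∂y = 15,
    ∂Q/∂x - ∂P/∂y = 45x^2 + 15.

D is the region x^2 + y^2 ≤ 4. Evaluating the double integral:

In polar coordinates (x = r cos θ, y = r sin θ, dA = r dr dθ) the integrand becomes 45r^2cos(θ)^2 + 15, so

    ∬_D (45x^2 + 15) dA = ∫_0^{2π} ∫_0^{2} (45r^2cos(θ)^2 + 15) · r dr dθ.

Inner (r from 0 to 2): 180cos(θ)^2 + 30.
Outer (θ from 0 to 2π): 240π.

Therefore ∮_C P dx + Q dy = 240π.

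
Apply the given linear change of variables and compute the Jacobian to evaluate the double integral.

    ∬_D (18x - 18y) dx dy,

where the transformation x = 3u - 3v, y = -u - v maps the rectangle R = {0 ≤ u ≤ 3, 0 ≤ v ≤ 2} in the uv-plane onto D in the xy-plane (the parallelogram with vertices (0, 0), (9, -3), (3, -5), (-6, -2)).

Compute the Jacobian determinant of (x, y) with respect to (u, v):

    ∂(x,y)/∂(u,v) = | 3  -3 | = (3)(-1) - (-3)(-1) = -6.
                   | -1  -1 |

Its absolute value is |J| = 6 (the area scaling factor).

Substituting x = 3u - 3v, y = -u - v into the integrand,

    18x - 18y → 72u - 36v,

so the integral becomes

    ∬_R (72u - 36v) · |J| du dv = ∫_0^3 ∫_0^2 (432u - 216v) dv du.

Inner (v): 864u - 432.
Outer (u): 2592.

Therefore ∬_D (18x - 18y) dx dy = 2592.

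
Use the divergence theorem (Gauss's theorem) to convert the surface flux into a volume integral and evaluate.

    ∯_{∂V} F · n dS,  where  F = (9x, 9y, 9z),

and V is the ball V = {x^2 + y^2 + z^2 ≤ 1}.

By the divergence theorem,

    ∯_{∂V} F · n dS = ∭_V (∇ · F) dV.

Compute the divergence:
    ∇ · F = ∂F_x/∂x + ∂F_y/∂y + ∂F_z/∂z = 9 + 9 + 9 = 27.

In spherical coordinates, x = ρ sin(φ) cos(θ), y = ρ sin(φ) sin(θ), z = ρ cos(φ), dV = ρ^2 sin(φ) dρ dφ dθ, with 0 ≤ ρ ≤ 1, 0 ≤ φ ≤ π, 0 ≤ θ ≤ 2π.

The integrand, after substitution and multiplying by the volume element, becomes (27) · ρ^2 sin(φ), so

    ∭_V (∇·F) dV = ∫_0^{2π} ∫_0^{π} ∫_0^{1} (27) · ρ^2 sin(φ) dρ dφ dθ.

Inner (ρ from 0 to 1): 9sin(φ).
Middle (φ from 0 to π): 18.
Outer (θ from 0 to 2π): 36π.

Therefore ∯_{∂V} F · n dS = 36π.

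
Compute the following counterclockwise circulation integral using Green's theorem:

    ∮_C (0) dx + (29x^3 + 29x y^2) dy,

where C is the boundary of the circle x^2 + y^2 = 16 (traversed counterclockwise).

Green's theorem converts the closed line integral into a double integral over the enclosed region D:

    ∮_C P dx + Q dy = ∬_D (∂Q/∂x - ∂P/∂y) dA.

Here P = 0, Q = 29x^3 + 29x y^2, so

    ∂Q/∂x = 87x^2 + 29y^2,    ∂P/∂y = 0,
    ∂Q/∂x - ∂P/∂y = 87x^2 + 29y^2.

D is the region x^2 + y^2 ≤ 16. Evaluating the double integral:

In polar coordinates (x = r cos θ, y = r sin θ, dA = r dr dθ) the integrand becomes 29r^2(cos(2θ) + 2), so

    ∬_D (87x^2 + 29y^2) dA = ∫_0^{2π} ∫_0^{4} (29r^2(cos(2θ) + 2)) · r dr dθ.

Inner (r from 0 to 4): 1856cos(2θ) + 3712.
Outer (θ from 0 to 2π): 7424π.

Therefore ∮_C P dx + Q dy = 7424π.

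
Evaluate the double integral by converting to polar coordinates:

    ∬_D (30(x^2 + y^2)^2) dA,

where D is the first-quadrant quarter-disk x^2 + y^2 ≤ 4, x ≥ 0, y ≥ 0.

The region D is 0 ≤ r ≤ 2, 0 ≤ θ ≤ π/2 in polar coordinates, where x = r cos(θ), y = r sin(θ), and dA = r dr dθ.

Under the substitution, the integrand becomes 30r^4, so

    ∬_D (30(x^2 + y^2)^2) dA = ∫_{0}^{π/2} ∫_{0}^{2} (30r^4) · r dr dθ.

Inner integral (in r): ∫_{0}^{2} (30r^4) · r dr = 320.

Outer integral (in θ): ∫_{0}^{π/2} (320) dθ = 160π.

Therefore ∬_D (30(x^2 + y^2)^2) dA = 160π.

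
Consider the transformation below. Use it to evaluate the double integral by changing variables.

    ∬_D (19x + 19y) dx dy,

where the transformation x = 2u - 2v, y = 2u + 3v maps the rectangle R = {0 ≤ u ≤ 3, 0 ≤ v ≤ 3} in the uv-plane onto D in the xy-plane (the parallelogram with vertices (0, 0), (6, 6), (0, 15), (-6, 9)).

Compute the Jacobian determinant of (x, y) with respect to (u, v):

    ∂(x,y)/∂(u,v) = | 2  -2 | = (2)(3) - (-2)(2) = 10.
                   | 2  3 |

Its absolute value is |J| = 10 (the area scaling factor).

Substituting x = 2u - 2v, y = 2u + 3v into the integrand,

    19x + 19y → 76u + 19v,

so the integral becomes

    ∬_R (76u + 19v) · |J| du dv = ∫_0^3 ∫_0^3 (760u + 190v) dv du.

Inner (v): 2280u + 855.
Outer (u): 12825.

Therefore ∬_D (19x + 19y) dx dy = 12825.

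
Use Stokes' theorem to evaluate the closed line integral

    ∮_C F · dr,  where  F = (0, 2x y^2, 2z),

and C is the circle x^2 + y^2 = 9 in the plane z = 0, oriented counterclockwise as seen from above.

Let S be the flat disk x^2 + y^2 ≤ 9 in the plane z = 0, with upward unit normal n̂ = ẑ. By Stokes' theorem,

    ∮_C F · dr = ∬_S (∇ × F) · n̂ dS = ∬_D (curl F)_z dA,

where D is the disk x^2 + y^2 ≤ 9.

Compute the curl of F = (0, 2x y^2, 2z):
    (∇ × F)_x = ∂F_z/∂y - ∂F_y/∂z = 0,
    (∇ × F)_y = ∂F_x/∂z - ∂F_z/∂x = 0,
    (∇ × F)_z = ∂F_y/∂x - ∂F_x/∂y = 2y^2.

On z = 0, (curl F)_z = 2y^2.

Convert to polar (x = r cos θ, y = r sin θ, dA = r dr dθ); the integrand becomes 2r^2sin(θ)^2, so

    ∬_D (curl F)_z dA = ∫_0^{2π} ∫_0^{3} (2r^2sin(θ)^2) · r dr dθ.

Inner (r from 0 to 3): 81sin(θ)^2/2.
Outer (θ from 0 to 2π): 81π/2.

Therefore ∮_C F · dr = 81π/2.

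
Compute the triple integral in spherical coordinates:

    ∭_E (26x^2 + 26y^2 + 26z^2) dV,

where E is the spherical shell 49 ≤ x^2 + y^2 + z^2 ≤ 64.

In spherical coordinates, x = ρ sin(φ) cos(θ), y = ρ sin(φ) sin(θ), z = ρ cos(φ), and dV = ρ^2 sin(φ) dρ dφ dθ.

The integrand becomes 26ρ^2, so

    ∭_E (26x^2 + 26y^2 + 26z^2) dV = ∫_{0}^{2π} ∫_{0}^{π} ∫_{7}^{8} (26ρ^2) · ρ^2 sin(φ) dρ dφ dθ.

Inner (ρ): 414986sin(φ)/5.
Middle (φ): 829972/5.
Outer (θ): 1659944π/5.

Therefore the triple integral equals 1659944π/5.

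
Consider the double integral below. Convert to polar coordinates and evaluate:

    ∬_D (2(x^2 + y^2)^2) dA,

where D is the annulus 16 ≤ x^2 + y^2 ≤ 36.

The region D is 4 ≤ r ≤ 6, 0 ≤ θ ≤ 2π in polar coordinates, where x = r cos(θ), y = r sin(θ), and dA = r dr dθ.

Under the substitution, the integrand becomes 2r^4, so

    ∬_D (2(x^2 + y^2)^2) dA = ∫_{0}^{2π} ∫_{4}^{6} (2r^4) · r dr dθ.

Inner integral (in r): ∫_{4}^{6} (2r^4) · r dr = 42560/3.

Outer integral (in θ): ∫_{0}^{2π} (42560/3) dθ = 85120π/3.

Therefore ∬_D (2(x^2 + y^2)^2) dA = 85120π/3.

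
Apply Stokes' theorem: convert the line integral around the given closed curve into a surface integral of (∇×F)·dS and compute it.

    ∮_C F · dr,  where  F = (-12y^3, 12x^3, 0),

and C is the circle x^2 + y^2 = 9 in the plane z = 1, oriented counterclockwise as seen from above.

Let S be the flat disk x^2 + y^2 ≤ 9 in the plane z = 1, with upward unit normal n̂ = ẑ. By Stokes' theorem,

    ∮_C F · dr = ∬_S (∇ × F) · n̂ dS = ∬_D (curl F)_z dA,

where D is the disk x^2 + y^2 ≤ 9.

Compute the curl of F = (-12y^3, 12x^3, 0):
    (∇ × F)_x = ∂F_z/∂y - ∂F_y/∂z = 0,
    (∇ × F)_y = ∂F_x/∂z - ∂F_z/∂x = 0,
    (∇ × F)_z = ∂F_y/∂x - ∂F_x/∂y = 36x^2 + 36y^2.

On z = 1, (curl F)_z = 36x^2 + 36y^2.

Convert to polar (x = r cos θ, y = r sin θ, dA = r dr dθ); the integrand becomes 36r^2, so

    ∬_D (curl F)_z dA = ∫_0^{2π} ∫_0^{3} (36r^2) · r dr dθ.

Inner (r from 0 to 3): 729.
Outer (θ from 0 to 2π): 1458π.

Therefore ∮_C F · dr = 1458π.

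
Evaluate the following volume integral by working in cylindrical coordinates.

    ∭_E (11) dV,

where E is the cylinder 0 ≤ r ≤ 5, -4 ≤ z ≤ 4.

In cylindrical coordinates, x = r cos(θ), y = r sin(θ), z = z, and dV = r dr dθ dz.

The integrand becomes 11, so

    ∭_E (11) dV = ∫_{0}^{2π} ∫_{0}^{5} ∫_{-4}^{4} (11) · r dz dr dθ.

Inner (z): 88r.
Middle (r from 0 to 5): 1100.
Outer (θ): 2200π.

Therefore the triple integral equals 2200π.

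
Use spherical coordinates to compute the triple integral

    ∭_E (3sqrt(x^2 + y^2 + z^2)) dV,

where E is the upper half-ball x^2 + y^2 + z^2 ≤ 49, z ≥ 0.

In spherical coordinates, x = ρ sin(φ) cos(θ), y = ρ sin(φ) sin(θ), z = ρ cos(φ), and dV = ρ^2 sin(φ) dρ dφ dθ.

The integrand becomes 3ρ, so

    ∭_E (3sqrt(x^2 + y^2 + z^2)) dV = ∫_{0}^{2π} ∫_{0}^{π/2} ∫_{0}^{7} (3ρ) · ρ^2 sin(φ) dρ dφ dθ.

Inner (ρ): 7203sin(φ)/4.
Middle (φ): 7203/4.
Outer (θ): 7203π/2.

Therefore the triple integral equals 7203π/2.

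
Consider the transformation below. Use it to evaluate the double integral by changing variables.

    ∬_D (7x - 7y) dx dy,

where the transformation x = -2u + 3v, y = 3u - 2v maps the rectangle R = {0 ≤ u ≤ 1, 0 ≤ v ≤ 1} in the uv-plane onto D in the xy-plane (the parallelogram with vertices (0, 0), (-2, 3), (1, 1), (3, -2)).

Compute the Jacobian determinant of (x, y) with respect to (u, v):

    ∂(x,y)/∂(u,v) = | -2  3 | = (-2)(-2) - (3)(3) = -5.
                   | 3  -2 |

Its absolute value is |J| = 5 (the area scaling factor).

Substituting x = -2u + 3v, y = 3u - 2v into the integrand,

    7x - 7y → -35u + 35v,

so the integral becomes

    ∬_R (-35u + 35v) · |J| du dv = ∫_0^1 ∫_0^1 (-175u + 175v) dv du.

Inner (v): 175/2 - 175u.
Outer (u): 0.

Therefore ∬_D (7x - 7y) dx dy = 0.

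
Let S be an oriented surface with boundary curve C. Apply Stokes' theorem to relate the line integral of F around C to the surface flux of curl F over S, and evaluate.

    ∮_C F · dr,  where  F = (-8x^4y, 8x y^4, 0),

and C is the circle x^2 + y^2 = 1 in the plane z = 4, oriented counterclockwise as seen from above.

Let S be the flat disk x^2 + y^2 ≤ 1 in the plane z = 4, with upward unit normal n̂ = ẑ. By Stokes' theorem,

    ∮_C F · dr = ∬_S (∇ × F) · n̂ dS = ∬_D (curl F)_z dA,

where D is the disk x^2 + y^2 ≤ 1.

Compute the curl of F = (-8x^4y, 8x y^4, 0):
    (∇ × F)_x = ∂F_z/∂y - ∂F_y/∂z = 0,
    (∇ × F)_y = ∂F_x/∂z - ∂F_z/∂x = 0,
    (∇ × F)_z = ∂F_y/∂x - ∂F_x/∂y = 8x^4 + 8y^4.

On z = 4, (curl F)_z = 8x^4 + 8y^4.

Convert to polar (x = r cos θ, y = r sin θ, dA = r dr dθ); the integrand becomes 8r^4(sin(θ)^4 + cos(θ)^4), so

    ∬_D (curl F)_z dA = ∫_0^{2π} ∫_0^{1} (8r^4(sin(θ)^4 + cos(θ)^4)) · r dr dθ.

Inner (r from 0 to 1): 4sin(θ)^4/3 + 4cos(θ)^4/3.
Outer (θ from 0 to 2π): 2π.

Therefore ∮_C F · dr = 2π.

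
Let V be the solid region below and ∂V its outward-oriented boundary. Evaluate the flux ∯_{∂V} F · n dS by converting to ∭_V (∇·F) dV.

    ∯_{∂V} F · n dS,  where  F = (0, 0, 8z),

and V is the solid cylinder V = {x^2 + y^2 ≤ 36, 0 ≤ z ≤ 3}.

By the divergence theorem,

    ∯_{∂V} F · n dS = ∭_V (∇ · F) dV.

Compute the divergence:
    ∇ · F = ∂F_x/∂x + ∂F_y/∂y + ∂F_z/∂z = 0 + 0 + 8 = 8.

In cylindrical coordinates, x = r cos(θ), y = r sin(θ), z = z, dV = r dr dθ dz, with 0 ≤ r ≤ 6, 0 ≤ θ ≤ 2π, 0 ≤ z ≤ 3.

The integrand, after substitution and multiplying by the volume element, becomes (8) · r, so

    ∭_V (∇·F) dV = ∫_0^{2π} ∫_0^{6} ∫_0^{3} (8) · r dz dr dθ.

Inner (z from 0 to 3): 24r.
Middle (r from 0 to 6): 432.
Outer (θ from 0 to 2π): 864π.

Therefore ∯_{∂V} F · n dS = 864π.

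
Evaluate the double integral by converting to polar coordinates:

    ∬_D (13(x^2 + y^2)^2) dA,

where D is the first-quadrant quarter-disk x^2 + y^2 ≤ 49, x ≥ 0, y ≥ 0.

The region D is 0 ≤ r ≤ 7, 0 ≤ θ ≤ π/2 in polar coordinates, where x = r cos(θ), y = r sin(θ), and dA = r dr dθ.

Under the substitution, the integrand becomes 13r^4, so

    ∬_D (13(x^2 + y^2)^2) dA = ∫_{0}^{π/2} ∫_{0}^{7} (13r^4) · r dr dθ.

Inner integral (in r): ∫_{0}^{7} (13r^4) · r dr = 1529437/6.

Outer integral (in θ): ∫_{0}^{π/2} (1529437/6) dθ = 1529437π/12.

Therefore ∬_D (13(x^2 + y^2)^2) dA = 1529437π/12.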